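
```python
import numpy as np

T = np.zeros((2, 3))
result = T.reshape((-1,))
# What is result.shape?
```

(6,)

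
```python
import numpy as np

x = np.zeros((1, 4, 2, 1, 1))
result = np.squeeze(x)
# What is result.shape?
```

(4, 2)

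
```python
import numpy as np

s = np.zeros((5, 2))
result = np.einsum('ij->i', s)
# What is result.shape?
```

(5,)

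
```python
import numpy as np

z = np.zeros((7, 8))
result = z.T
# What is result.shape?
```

(8, 7)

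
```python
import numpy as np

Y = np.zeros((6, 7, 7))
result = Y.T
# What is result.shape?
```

(7, 7, 6)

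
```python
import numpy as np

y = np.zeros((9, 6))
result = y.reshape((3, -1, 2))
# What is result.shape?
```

(3, 9, 2)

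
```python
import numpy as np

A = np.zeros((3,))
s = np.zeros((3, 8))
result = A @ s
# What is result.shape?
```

(8,)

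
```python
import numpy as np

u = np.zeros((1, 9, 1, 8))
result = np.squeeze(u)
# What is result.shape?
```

(9, 8)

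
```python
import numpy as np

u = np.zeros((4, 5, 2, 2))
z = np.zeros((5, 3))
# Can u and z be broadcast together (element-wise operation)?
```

No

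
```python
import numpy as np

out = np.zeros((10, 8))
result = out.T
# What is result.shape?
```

(8, 10)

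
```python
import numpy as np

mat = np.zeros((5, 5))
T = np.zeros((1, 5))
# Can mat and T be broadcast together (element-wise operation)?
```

Yes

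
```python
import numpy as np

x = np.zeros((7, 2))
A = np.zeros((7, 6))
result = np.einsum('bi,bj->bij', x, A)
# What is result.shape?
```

(7, 2, 6)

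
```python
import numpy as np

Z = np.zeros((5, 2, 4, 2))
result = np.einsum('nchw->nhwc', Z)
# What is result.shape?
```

(5, 4, 2, 2)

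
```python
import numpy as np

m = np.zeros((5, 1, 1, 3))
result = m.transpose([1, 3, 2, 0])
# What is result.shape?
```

(1, 3, 1, 5)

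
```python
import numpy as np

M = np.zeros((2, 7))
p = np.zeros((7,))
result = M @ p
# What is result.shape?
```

(2,)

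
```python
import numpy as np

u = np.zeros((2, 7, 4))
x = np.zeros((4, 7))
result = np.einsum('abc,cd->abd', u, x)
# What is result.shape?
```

(2, 7, 7)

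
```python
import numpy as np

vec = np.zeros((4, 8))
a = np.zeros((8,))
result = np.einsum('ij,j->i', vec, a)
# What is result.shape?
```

(4,)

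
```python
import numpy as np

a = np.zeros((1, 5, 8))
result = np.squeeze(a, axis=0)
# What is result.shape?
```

(5, 8)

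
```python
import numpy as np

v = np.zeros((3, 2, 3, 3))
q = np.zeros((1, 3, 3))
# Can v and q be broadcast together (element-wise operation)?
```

Yes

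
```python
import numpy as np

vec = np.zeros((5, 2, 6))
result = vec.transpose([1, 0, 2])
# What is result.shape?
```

(2, 5, 6)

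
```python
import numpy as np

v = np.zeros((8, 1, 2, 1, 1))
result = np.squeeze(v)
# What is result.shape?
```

(8, 2)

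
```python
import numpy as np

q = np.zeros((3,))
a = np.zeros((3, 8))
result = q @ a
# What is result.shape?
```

(8,)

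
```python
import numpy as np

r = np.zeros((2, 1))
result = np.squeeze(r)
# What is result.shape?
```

(2,)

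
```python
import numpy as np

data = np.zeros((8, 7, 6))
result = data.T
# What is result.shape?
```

(6, 7, 8)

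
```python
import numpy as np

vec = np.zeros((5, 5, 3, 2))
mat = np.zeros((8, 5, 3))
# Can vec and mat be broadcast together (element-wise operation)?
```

No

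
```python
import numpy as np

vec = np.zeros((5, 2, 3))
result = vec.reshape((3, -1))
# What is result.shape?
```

(3, 10)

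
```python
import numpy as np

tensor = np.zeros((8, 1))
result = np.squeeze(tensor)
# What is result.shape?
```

(8,)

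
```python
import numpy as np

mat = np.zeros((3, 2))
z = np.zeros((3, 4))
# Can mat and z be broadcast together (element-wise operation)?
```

No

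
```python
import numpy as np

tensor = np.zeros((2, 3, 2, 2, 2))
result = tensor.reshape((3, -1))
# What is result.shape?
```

(3, 16)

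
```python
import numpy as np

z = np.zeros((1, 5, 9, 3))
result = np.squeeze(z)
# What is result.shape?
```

(5, 9, 3)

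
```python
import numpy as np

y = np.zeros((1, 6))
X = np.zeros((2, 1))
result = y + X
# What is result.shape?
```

(2, 6)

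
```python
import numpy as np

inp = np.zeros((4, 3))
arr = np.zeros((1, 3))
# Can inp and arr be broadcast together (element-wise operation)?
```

Yes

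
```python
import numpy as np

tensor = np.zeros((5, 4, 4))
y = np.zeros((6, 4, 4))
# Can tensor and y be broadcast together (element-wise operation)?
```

No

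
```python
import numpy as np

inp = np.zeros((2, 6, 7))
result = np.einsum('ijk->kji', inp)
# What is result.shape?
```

(7, 6, 2)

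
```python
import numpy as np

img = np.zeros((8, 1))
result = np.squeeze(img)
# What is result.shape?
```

(8,)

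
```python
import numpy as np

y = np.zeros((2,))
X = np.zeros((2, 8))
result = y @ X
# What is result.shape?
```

(8,)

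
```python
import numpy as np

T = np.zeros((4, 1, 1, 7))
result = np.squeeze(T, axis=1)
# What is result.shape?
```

(4, 1, 7)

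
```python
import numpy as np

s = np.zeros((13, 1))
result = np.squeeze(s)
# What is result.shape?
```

(13,)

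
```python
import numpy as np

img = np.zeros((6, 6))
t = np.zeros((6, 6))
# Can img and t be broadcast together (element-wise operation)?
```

Yes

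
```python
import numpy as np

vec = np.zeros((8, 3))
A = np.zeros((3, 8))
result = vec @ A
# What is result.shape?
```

(8, 8)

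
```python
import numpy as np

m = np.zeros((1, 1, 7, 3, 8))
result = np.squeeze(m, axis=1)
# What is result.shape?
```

(1, 7, 3, 8)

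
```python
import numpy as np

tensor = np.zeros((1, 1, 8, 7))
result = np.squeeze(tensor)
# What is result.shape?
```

(8, 7)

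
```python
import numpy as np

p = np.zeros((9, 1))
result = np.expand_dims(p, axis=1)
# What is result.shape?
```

(9, 1, 1)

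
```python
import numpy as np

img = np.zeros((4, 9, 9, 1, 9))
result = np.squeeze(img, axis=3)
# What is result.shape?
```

(4, 9, 9, 9)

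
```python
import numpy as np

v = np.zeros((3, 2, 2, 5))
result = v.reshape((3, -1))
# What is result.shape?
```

(3, 20)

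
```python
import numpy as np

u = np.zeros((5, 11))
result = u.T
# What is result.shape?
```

(11, 5)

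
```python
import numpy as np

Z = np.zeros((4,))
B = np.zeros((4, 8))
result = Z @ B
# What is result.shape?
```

(8,)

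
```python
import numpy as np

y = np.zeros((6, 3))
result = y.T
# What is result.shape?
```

(3, 6)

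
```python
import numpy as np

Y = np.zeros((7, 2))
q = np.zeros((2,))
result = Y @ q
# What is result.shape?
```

(7,)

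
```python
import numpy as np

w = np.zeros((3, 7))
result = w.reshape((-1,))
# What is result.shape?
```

(21,)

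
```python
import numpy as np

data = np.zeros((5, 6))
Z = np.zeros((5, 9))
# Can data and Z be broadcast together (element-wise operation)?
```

No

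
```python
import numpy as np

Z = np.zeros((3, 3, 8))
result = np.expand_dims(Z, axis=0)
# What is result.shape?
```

(1, 3, 3, 8)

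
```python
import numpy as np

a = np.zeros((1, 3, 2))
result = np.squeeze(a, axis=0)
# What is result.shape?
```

(3, 2)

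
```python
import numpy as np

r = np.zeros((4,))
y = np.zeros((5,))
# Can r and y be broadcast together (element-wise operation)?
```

No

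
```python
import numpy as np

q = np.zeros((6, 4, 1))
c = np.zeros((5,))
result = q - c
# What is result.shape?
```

(6, 4, 5)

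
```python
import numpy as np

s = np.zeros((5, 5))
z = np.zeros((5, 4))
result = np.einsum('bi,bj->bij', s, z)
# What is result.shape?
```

(5, 5, 4)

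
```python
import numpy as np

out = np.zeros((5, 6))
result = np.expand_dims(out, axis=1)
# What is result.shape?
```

(5, 1, 6)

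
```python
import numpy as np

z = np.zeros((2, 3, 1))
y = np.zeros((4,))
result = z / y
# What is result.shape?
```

(2, 3, 4)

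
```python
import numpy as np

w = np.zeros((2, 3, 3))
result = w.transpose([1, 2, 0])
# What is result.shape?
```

(3, 3, 2)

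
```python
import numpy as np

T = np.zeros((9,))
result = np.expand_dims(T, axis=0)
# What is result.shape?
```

(1, 9)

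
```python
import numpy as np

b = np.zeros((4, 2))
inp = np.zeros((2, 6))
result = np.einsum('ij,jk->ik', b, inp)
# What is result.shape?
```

(4, 6)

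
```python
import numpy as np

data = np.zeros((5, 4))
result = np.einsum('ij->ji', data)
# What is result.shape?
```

(4, 5)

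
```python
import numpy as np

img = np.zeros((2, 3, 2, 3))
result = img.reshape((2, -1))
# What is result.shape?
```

(2, 18)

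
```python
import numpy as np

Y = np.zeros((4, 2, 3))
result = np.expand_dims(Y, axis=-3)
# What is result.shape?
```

(4, 1, 2, 3)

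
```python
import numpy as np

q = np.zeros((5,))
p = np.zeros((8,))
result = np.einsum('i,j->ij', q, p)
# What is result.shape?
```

(5, 8)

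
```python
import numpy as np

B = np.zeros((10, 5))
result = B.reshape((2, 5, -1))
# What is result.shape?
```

(2, 5, 5)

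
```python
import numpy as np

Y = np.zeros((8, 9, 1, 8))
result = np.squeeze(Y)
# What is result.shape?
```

(8, 9, 8)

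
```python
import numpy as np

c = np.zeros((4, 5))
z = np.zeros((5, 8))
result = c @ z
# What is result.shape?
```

(4, 8)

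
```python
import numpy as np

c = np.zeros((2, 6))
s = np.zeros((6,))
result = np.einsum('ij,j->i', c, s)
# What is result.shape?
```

(2,)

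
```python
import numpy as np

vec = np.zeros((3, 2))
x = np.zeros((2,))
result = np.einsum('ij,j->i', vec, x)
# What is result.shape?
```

(3,)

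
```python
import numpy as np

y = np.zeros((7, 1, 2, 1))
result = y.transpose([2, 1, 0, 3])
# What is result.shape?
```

(2, 1, 7, 1)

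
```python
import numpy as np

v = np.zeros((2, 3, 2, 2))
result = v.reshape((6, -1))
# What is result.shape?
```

(6, 4)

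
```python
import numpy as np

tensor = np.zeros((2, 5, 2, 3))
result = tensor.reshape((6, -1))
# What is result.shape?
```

(6, 10)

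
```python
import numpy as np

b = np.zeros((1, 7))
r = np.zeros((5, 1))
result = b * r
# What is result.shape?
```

(5, 7)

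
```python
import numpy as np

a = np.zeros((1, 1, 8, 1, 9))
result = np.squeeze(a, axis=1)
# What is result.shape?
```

(1, 8, 1, 9)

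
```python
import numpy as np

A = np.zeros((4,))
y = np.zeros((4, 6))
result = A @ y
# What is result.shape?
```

(6,)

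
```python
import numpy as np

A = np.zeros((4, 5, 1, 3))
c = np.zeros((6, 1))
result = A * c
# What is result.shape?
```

(4, 5, 6, 3)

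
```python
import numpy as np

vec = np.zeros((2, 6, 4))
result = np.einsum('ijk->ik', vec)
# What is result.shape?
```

(2, 4)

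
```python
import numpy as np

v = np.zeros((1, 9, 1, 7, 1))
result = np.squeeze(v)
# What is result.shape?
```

(9, 7)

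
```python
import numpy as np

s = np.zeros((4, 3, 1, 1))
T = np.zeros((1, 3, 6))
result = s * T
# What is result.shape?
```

(4, 3, 3, 6)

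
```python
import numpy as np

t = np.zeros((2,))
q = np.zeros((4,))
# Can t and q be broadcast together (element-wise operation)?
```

No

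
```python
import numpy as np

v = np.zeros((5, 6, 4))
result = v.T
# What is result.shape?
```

(4, 6, 5)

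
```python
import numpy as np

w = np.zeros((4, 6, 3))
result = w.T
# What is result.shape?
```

(3, 6, 4)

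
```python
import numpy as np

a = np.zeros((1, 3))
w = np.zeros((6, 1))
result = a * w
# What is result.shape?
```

(6, 3)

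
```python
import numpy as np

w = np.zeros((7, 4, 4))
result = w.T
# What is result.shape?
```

(4, 4, 7)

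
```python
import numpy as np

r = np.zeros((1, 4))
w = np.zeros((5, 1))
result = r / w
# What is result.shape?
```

(5, 4)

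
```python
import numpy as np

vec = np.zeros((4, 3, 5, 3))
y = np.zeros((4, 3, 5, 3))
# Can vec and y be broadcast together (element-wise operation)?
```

Yes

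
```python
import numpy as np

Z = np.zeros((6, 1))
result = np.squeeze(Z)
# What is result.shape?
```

(6,)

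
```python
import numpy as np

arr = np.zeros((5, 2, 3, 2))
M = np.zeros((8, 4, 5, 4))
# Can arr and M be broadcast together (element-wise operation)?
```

No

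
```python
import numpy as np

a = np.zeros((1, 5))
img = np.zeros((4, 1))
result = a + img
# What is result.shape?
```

(4, 5)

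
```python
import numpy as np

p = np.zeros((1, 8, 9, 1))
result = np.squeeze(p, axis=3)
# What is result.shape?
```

(1, 8, 9)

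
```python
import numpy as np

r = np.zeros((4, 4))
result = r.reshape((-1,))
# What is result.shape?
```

(16,)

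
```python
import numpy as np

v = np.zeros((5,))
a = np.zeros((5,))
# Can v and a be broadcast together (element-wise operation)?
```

Yes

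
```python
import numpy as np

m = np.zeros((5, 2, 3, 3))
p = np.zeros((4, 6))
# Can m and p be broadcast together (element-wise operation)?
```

No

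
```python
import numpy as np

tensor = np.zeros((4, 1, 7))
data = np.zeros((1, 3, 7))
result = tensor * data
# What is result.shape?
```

(4, 3, 7)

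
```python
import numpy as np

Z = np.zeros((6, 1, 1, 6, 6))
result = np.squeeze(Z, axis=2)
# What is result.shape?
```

(6, 1, 6, 6)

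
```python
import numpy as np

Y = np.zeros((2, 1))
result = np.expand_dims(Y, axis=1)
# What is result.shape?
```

(2, 1, 1)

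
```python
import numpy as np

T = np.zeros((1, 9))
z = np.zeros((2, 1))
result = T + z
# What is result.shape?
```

(2, 9)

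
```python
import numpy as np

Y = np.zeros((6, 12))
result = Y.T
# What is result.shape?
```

(12, 6)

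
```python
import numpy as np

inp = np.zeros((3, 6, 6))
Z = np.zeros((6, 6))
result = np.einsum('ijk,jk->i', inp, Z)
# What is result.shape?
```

(3,)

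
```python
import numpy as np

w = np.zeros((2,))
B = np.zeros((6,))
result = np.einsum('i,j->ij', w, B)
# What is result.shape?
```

(2, 6)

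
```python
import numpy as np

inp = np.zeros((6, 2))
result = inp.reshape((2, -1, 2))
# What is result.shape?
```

(2, 3, 2)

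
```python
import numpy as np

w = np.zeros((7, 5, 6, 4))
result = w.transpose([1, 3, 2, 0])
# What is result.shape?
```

(5, 4, 6, 7)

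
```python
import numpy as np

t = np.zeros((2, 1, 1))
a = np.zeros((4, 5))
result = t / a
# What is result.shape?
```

(2, 4, 5)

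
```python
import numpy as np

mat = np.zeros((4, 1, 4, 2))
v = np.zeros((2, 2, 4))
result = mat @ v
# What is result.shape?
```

(4, 2, 4, 4)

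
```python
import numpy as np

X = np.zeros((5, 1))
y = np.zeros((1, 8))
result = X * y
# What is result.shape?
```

(5, 8)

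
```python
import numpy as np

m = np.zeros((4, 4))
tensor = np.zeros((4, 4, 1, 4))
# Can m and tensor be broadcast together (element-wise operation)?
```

Yes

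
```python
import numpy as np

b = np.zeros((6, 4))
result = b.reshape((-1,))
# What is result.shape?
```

(24,)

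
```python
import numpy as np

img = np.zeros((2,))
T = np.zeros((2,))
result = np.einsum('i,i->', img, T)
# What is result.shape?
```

()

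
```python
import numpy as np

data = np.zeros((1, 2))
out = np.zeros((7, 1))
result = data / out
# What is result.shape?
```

(7, 2)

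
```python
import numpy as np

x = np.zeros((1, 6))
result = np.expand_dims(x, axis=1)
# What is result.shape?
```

(1, 1, 6)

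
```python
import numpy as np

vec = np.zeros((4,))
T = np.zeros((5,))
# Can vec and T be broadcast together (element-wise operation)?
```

No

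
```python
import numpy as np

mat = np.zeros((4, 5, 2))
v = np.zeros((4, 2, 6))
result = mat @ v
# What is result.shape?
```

(4, 5, 6)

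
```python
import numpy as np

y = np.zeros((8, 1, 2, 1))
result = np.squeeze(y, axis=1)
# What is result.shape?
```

(8, 2, 1)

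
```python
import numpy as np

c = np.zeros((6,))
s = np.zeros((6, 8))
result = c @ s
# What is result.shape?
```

(8,)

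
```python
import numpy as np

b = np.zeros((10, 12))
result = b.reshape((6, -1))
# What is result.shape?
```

(6, 20)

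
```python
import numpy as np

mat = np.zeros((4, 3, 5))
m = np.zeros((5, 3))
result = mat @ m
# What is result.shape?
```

(4, 3, 3)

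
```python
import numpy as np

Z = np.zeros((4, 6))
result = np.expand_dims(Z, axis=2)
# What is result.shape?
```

(4, 6, 1)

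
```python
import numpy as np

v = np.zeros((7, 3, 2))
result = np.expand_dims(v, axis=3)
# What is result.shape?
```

(7, 3, 2, 1)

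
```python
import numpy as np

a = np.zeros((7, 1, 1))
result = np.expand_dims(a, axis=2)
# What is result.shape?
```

(7, 1, 1, 1)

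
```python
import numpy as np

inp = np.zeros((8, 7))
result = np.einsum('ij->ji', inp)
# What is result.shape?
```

(7, 8)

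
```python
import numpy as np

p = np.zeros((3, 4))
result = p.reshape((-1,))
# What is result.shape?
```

(12,)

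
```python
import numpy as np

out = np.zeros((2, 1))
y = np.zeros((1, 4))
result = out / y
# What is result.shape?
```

(2, 4)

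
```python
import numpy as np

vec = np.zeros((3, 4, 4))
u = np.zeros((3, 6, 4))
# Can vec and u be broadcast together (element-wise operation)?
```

No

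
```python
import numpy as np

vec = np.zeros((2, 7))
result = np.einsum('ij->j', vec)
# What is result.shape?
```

(7,)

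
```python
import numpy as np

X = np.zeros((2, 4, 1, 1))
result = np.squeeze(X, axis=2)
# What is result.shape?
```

(2, 4, 1)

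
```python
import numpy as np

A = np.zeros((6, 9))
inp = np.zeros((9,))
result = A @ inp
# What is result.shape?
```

(6,)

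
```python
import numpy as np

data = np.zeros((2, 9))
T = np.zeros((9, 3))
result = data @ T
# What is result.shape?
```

(2, 3)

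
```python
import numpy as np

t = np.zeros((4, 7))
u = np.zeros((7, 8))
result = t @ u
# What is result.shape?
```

(4, 8)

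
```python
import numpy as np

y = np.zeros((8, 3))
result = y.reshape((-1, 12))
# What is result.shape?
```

(2, 12)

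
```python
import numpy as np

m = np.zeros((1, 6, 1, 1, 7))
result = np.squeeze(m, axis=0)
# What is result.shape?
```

(6, 1, 1, 7)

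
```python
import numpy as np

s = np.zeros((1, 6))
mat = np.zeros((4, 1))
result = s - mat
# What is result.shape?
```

(4, 6)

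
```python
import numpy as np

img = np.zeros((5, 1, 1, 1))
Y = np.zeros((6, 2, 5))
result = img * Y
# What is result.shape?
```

(5, 6, 2, 5)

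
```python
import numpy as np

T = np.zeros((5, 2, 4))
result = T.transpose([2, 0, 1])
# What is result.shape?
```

(4, 5, 2)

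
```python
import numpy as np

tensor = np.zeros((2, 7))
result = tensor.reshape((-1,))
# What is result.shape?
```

(14,)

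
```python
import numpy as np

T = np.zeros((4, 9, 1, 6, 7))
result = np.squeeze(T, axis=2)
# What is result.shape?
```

(4, 9, 6, 7)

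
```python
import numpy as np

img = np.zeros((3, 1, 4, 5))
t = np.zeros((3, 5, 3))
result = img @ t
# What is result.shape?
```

(3, 3, 4, 3)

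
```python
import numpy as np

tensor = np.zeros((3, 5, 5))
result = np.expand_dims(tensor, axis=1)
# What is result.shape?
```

(3, 1, 5, 5)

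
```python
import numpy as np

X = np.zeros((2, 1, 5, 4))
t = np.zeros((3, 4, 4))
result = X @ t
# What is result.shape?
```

(2, 3, 5, 4)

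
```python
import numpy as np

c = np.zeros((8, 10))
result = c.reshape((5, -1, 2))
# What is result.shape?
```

(5, 8, 2)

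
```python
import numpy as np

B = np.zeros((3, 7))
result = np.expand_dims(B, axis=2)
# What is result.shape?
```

(3, 7, 1)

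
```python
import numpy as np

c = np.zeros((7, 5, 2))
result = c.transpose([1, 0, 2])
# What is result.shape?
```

(5, 7, 2)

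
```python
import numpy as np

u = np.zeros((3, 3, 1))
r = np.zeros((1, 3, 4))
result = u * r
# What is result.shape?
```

(3, 3, 4)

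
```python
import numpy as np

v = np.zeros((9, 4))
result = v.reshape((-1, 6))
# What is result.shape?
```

(6, 6)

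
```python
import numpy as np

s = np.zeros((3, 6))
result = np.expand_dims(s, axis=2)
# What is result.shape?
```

(3, 6, 1)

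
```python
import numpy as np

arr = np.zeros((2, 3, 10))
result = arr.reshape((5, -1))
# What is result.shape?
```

(5, 12)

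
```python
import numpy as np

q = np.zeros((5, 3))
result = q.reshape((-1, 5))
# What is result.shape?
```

(3, 5)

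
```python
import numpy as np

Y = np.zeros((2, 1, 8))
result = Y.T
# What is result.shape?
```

(8, 1, 2)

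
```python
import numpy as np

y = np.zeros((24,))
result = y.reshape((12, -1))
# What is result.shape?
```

(12, 2)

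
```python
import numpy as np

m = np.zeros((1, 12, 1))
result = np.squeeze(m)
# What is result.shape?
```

(12,)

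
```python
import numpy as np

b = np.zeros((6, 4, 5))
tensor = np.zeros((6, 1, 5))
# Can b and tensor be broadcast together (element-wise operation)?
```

Yes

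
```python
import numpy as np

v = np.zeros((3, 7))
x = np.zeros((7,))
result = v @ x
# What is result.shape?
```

(3,)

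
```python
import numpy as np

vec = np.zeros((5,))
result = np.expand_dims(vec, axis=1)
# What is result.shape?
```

(5, 1)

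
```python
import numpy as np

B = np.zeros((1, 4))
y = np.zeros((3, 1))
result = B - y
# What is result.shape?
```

(3, 4)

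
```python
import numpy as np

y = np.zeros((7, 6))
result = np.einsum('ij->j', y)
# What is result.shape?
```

(6,)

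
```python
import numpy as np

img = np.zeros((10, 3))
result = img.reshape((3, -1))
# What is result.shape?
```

(3, 10)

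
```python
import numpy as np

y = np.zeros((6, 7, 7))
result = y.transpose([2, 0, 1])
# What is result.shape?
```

(7, 6, 7)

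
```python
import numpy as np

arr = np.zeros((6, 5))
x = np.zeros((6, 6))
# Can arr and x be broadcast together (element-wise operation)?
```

No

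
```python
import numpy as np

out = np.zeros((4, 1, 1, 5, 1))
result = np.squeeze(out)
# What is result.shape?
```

(4, 5)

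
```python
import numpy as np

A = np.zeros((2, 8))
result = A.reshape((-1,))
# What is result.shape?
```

(16,)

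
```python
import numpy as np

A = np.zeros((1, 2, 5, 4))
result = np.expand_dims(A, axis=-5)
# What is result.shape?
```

(1, 1, 2, 5, 4)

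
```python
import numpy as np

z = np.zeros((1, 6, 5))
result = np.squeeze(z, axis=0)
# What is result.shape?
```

(6, 5)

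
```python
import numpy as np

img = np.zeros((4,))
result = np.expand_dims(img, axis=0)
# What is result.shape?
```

(1, 4)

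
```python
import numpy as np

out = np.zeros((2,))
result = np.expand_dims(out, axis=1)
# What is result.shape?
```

(2, 1)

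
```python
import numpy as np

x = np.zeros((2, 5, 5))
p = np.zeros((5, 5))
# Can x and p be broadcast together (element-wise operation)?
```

Yes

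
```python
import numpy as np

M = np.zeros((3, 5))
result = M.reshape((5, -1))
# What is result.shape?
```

(5, 3)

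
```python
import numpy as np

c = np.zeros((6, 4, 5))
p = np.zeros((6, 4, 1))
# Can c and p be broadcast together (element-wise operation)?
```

Yes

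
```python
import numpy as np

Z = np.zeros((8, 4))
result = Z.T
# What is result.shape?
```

(4, 8)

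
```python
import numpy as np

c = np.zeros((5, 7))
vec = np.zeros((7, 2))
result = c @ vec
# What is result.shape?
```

(5, 2)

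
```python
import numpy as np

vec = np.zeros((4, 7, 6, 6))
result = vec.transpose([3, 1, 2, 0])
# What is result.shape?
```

(6, 7, 6, 4)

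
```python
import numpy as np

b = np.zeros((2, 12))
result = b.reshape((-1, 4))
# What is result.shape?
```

(6, 4)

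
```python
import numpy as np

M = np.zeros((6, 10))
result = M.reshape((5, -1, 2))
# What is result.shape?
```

(5, 6, 2)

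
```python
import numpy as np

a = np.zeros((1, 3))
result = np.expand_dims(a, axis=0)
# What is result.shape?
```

(1, 1, 3)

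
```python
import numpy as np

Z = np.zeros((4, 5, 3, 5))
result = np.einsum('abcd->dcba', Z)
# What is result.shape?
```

(5, 3, 5, 4)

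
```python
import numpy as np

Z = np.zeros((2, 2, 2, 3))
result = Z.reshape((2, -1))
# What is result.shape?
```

(2, 12)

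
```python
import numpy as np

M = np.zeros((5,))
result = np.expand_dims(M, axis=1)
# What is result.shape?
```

(5, 1)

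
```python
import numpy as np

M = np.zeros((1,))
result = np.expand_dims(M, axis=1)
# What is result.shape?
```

(1, 1)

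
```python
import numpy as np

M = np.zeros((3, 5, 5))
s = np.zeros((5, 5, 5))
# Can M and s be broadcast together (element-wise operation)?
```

No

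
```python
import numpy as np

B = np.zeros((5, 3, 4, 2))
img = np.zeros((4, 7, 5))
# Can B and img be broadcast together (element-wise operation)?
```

No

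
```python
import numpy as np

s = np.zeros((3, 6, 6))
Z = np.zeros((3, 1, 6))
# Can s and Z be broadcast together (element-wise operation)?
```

Yes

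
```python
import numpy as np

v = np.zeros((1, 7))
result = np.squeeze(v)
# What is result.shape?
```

(7,)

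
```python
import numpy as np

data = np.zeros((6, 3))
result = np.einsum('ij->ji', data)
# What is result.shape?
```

(3, 6)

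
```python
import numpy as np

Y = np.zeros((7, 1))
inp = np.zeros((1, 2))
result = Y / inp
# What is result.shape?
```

(7, 2)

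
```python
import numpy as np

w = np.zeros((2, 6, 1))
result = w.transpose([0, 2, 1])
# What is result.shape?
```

(2, 1, 6)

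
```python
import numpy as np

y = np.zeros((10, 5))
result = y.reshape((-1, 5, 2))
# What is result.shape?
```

(5, 5, 2)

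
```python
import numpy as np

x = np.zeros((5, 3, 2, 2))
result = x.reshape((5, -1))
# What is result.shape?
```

(5, 12)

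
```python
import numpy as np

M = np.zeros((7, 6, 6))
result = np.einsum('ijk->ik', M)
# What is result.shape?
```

(7, 6)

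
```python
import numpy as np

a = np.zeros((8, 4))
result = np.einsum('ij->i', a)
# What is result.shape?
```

(8,)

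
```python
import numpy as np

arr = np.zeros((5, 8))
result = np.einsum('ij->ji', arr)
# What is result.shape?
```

(8, 5)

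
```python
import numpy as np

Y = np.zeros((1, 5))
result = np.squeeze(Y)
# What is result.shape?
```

(5,)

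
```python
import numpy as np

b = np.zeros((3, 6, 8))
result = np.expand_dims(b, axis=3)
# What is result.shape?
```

(3, 6, 8, 1)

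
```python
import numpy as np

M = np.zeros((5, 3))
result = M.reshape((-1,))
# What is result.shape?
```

(15,)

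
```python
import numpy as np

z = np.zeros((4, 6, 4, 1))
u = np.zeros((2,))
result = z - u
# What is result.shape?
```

(4, 6, 4, 2)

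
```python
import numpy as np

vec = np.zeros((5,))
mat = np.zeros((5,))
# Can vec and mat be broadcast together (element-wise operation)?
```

Yes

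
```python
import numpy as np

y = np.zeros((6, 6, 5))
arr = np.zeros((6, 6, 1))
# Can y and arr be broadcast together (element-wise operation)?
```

Yes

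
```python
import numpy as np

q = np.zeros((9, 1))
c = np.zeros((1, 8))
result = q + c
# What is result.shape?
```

(9, 8)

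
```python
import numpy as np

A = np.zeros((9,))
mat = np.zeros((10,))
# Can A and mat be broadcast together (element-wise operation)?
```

No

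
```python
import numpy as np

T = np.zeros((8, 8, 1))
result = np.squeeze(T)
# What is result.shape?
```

(8, 8)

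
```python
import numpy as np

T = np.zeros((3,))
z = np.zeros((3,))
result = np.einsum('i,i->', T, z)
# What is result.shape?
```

()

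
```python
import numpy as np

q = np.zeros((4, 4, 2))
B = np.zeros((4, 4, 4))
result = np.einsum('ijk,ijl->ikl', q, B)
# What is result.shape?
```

(4, 2, 4)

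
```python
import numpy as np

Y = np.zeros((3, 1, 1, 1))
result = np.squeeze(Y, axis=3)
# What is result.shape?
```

(3, 1, 1)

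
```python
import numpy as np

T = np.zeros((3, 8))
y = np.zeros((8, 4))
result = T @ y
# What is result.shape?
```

(3, 4)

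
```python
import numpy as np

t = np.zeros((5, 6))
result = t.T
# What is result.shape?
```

(6, 5)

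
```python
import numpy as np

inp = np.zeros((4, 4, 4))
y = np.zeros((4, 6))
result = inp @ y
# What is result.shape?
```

(4, 4, 6)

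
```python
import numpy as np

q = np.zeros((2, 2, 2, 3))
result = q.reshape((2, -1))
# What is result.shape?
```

(2, 12)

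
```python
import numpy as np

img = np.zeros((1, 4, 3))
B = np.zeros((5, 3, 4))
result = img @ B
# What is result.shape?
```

(5, 4, 4)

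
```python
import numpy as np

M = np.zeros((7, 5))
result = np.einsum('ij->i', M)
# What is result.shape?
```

(7,)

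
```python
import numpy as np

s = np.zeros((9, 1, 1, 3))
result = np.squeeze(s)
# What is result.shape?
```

(9, 3)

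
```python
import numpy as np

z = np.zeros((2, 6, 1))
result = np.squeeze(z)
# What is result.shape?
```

(2, 6)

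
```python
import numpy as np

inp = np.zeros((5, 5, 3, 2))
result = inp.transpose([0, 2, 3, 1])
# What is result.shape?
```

(5, 3, 2, 5)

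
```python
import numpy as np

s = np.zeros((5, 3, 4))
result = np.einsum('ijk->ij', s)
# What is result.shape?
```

(5, 3)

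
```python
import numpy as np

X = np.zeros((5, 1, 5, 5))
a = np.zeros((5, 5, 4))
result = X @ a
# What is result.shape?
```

(5, 5, 5, 4)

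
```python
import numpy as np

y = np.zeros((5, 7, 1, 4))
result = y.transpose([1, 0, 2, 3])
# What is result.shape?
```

(7, 5, 1, 4)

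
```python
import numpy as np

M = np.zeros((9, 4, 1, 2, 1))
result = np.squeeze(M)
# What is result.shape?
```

(9, 4, 2)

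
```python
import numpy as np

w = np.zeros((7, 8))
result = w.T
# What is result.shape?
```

(8, 7)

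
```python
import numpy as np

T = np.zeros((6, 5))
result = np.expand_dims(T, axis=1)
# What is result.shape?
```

(6, 1, 5)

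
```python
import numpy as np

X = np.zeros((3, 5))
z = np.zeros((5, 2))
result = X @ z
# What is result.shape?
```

(3, 2)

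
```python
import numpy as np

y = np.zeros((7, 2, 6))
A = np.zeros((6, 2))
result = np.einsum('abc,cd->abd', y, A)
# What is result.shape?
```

(7, 2, 2)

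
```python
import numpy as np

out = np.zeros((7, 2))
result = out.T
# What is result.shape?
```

(2, 7)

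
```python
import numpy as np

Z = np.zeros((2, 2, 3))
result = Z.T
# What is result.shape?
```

(3, 2, 2)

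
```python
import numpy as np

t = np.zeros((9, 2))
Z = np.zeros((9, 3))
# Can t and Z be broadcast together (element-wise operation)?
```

No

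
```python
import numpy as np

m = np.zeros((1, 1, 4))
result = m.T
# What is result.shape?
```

(4, 1, 1)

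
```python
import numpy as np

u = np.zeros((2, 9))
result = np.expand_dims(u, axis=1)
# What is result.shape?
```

(2, 1, 9)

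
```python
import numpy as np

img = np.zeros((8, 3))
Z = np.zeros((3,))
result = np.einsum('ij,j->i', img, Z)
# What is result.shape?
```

(8,)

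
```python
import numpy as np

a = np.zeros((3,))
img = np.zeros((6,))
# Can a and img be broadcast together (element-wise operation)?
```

No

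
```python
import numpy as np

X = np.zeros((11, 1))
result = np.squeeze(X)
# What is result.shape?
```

(11,)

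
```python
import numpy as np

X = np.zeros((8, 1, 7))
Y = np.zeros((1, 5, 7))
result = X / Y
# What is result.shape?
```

(8, 5, 7)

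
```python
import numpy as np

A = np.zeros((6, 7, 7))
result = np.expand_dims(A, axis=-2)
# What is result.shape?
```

(6, 7, 1, 7)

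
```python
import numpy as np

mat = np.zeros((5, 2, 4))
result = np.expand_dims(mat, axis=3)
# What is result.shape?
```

(5, 2, 4, 1)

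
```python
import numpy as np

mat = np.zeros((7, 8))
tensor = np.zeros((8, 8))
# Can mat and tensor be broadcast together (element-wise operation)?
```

No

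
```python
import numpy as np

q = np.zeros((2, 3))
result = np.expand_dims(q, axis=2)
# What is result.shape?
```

(2, 3, 1)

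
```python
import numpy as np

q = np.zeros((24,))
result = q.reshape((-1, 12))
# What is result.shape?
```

(2, 12)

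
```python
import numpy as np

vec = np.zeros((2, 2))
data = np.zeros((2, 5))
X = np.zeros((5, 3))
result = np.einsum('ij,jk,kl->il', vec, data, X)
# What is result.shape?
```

(2, 3)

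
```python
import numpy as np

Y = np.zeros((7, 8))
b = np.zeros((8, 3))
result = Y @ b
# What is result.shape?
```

(7, 3)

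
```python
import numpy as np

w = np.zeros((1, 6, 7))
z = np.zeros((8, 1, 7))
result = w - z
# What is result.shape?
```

(8, 6, 7)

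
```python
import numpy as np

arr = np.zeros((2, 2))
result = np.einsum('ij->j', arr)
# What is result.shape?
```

(2,)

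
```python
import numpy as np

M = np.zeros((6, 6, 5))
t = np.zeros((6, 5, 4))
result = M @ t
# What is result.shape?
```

(6, 6, 4)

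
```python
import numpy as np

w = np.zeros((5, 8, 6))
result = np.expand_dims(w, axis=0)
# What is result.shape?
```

(1, 5, 8, 6)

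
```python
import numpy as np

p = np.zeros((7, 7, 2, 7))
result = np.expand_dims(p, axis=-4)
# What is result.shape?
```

(7, 1, 7, 2, 7)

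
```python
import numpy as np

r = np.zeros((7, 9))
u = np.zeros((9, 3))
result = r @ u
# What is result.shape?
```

(7, 3)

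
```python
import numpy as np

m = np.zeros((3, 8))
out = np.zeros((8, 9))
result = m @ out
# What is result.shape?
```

(3, 9)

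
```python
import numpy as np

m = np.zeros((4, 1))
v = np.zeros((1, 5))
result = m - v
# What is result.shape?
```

(4, 5)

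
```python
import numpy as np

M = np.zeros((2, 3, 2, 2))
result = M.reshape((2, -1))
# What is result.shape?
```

(2, 12)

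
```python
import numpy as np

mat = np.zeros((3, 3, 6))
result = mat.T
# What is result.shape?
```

(6, 3, 3)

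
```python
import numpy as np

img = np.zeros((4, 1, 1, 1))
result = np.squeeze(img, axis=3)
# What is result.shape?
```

(4, 1, 1)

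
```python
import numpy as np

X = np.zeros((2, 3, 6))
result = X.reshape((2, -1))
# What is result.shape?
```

(2, 18)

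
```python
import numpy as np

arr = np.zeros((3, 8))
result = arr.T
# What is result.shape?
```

(8, 3)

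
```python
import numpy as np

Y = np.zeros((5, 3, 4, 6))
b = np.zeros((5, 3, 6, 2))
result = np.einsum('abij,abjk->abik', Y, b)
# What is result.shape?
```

(5, 3, 4, 2)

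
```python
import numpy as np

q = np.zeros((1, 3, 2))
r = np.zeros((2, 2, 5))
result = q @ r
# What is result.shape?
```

(2, 3, 5)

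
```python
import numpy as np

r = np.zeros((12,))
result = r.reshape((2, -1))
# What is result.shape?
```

(2, 6)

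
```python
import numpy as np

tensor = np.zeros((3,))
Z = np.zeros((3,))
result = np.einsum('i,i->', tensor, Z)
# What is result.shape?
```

()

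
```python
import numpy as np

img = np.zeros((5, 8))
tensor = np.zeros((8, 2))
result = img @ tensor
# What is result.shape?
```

(5, 2)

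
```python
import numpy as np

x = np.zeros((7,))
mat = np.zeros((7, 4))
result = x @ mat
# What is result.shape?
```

(4,)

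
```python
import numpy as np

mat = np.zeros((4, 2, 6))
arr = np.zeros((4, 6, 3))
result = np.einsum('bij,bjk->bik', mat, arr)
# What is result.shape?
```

(4, 2, 3)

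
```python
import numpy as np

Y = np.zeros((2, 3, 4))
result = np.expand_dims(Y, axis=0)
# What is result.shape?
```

(1, 2, 3, 4)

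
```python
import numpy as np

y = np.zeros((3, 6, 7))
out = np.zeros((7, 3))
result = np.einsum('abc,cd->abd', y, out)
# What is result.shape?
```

(3, 6, 3)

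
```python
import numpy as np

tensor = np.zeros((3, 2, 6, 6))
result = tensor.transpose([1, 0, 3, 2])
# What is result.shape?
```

(2, 3, 6, 6)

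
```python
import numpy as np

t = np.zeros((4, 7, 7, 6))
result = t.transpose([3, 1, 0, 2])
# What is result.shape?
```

(6, 7, 4, 7)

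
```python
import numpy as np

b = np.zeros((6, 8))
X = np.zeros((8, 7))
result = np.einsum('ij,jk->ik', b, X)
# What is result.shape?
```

(6, 7)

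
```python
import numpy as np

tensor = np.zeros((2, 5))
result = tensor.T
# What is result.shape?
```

(5, 2)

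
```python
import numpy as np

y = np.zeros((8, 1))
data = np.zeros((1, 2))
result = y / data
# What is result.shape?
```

(8, 2)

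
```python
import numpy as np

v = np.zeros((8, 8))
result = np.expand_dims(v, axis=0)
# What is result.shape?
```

(1, 8, 8)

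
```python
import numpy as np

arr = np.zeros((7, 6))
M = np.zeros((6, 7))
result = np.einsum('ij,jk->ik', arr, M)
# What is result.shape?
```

(7, 7)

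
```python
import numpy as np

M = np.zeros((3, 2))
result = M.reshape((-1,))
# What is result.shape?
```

(6,)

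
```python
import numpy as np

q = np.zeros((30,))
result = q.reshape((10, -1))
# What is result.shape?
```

(10, 3)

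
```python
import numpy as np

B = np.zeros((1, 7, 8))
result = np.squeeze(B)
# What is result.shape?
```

(7, 8)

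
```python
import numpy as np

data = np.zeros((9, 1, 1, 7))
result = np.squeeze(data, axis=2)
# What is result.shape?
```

(9, 1, 7)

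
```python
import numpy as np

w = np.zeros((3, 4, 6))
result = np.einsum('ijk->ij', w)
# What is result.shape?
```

(3, 4)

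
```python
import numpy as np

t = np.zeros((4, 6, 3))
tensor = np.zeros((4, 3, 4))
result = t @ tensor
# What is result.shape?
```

(4, 6, 4)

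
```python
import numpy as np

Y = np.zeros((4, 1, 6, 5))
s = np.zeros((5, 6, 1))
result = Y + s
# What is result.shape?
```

(4, 5, 6, 5)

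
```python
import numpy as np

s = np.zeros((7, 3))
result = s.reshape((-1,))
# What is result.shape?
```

(21,)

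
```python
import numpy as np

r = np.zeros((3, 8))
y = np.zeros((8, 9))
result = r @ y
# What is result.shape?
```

(3, 9)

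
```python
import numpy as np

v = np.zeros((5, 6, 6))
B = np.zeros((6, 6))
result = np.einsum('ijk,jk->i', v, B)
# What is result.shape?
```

(5,)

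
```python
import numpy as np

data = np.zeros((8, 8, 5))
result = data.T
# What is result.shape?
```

(5, 8, 8)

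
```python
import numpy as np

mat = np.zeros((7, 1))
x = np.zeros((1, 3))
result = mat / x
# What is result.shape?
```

(7, 3)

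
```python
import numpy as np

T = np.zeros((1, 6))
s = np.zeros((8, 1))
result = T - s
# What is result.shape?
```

(8, 6)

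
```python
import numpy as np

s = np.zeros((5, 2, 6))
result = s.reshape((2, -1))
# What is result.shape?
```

(2, 30)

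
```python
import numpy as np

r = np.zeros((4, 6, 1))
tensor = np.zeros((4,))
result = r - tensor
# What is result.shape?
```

(4, 6, 4)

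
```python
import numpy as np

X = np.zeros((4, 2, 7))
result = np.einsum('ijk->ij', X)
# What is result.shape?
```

(4, 2)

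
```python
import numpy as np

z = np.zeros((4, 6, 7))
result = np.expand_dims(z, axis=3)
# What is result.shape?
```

(4, 6, 7, 1)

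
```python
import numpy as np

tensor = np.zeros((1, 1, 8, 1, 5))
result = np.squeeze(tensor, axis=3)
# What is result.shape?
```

(1, 1, 8, 5)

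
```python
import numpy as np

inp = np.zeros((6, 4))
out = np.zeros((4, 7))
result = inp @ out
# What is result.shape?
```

(6, 7)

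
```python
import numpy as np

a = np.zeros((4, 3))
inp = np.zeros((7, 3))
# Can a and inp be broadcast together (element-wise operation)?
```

No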